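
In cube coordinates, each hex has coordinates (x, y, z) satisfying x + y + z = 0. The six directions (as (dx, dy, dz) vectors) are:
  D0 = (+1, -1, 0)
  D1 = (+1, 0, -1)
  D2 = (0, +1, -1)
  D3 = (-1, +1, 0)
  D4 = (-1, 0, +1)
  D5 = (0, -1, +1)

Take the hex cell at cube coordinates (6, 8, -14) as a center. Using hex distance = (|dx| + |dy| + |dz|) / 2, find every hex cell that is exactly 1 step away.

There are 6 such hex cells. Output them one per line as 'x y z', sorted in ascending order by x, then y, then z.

Walk ring at distance 1 from (6, 8, -14):
Start at center + D4*1 = (5, 8, -13)
  hex 0: (5, 8, -13)
  hex 1: (6, 7, -13)
  hex 2: (7, 7, -14)
  hex 3: (7, 8, -15)
  hex 4: (6, 9, -15)
  hex 5: (5, 9, -14)
Sorted: 6 hexes.

Answer: 5 8 -13
5 9 -14
6 7 -13
6 9 -15
7 7 -14
7 8 -15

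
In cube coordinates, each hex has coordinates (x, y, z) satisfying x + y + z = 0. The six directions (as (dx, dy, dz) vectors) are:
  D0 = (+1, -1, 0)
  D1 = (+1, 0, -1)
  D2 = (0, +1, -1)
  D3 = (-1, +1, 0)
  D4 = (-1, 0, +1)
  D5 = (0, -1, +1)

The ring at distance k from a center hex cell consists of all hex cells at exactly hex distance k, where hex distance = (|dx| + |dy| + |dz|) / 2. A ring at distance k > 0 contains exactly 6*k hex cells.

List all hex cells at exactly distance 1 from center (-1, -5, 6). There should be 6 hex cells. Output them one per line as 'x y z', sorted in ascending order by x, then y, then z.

Walk ring at distance 1 from (-1, -5, 6):
Start at center + D4*1 = (-2, -5, 7)
  hex 0: (-2, -5, 7)
  hex 1: (-1, -6, 7)
  hex 2: (0, -6, 6)
  hex 3: (0, -5, 5)
  hex 4: (-1, -4, 5)
  hex 5: (-2, -4, 6)
Sorted: 6 hexes.

Answer: -2 -5 7
-2 -4 6
-1 -6 7
-1 -4 5
0 -6 6
0 -5 5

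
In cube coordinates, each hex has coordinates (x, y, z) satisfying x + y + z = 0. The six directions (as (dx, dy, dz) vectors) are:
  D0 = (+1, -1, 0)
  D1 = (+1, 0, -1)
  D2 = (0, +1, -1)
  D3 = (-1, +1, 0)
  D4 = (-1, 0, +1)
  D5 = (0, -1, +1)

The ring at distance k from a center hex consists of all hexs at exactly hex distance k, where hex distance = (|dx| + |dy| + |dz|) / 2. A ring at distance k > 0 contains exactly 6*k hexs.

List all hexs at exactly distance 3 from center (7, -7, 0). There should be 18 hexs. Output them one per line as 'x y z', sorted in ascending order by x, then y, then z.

Answer: 4 -7 3
4 -6 2
4 -5 1
4 -4 0
5 -8 3
5 -4 -1
6 -9 3
6 -4 -2
7 -10 3
7 -4 -3
8 -10 2
8 -5 -3
9 -10 1
9 -6 -3
10 -10 0
10 -9 -1
10 -8 -2
10 -7 -3

Derivation:
Walk ring at distance 3 from (7, -7, 0):
Start at center + D4*3 = (4, -7, 3)
  hex 0: (4, -7, 3)
  hex 1: (5, -8, 3)
  hex 2: (6, -9, 3)
  hex 3: (7, -10, 3)
  hex 4: (8, -10, 2)
  hex 5: (9, -10, 1)
  hex 6: (10, -10, 0)
  hex 7: (10, -9, -1)
  hex 8: (10, -8, -2)
  hex 9: (10, -7, -3)
  hex 10: (9, -6, -3)
  hex 11: (8, -5, -3)
  hex 12: (7, -4, -3)
  hex 13: (6, -4, -2)
  hex 14: (5, -4, -1)
  hex 15: (4, -4, 0)
  hex 16: (4, -5, 1)
  hex 17: (4, -6, 2)
Sorted: 18 hexes.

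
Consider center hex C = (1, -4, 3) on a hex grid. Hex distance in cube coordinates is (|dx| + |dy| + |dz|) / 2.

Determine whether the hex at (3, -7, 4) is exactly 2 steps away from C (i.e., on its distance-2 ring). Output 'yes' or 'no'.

|px - cx| = |3 - 1| = 2
|py - cy| = |-7 - (-4)| = 3
|pz - cz| = |4 - 3| = 1
distance = (2+3+1)/2 = 6/2 = 3
radius = 2; distance != radius -> no

Answer: no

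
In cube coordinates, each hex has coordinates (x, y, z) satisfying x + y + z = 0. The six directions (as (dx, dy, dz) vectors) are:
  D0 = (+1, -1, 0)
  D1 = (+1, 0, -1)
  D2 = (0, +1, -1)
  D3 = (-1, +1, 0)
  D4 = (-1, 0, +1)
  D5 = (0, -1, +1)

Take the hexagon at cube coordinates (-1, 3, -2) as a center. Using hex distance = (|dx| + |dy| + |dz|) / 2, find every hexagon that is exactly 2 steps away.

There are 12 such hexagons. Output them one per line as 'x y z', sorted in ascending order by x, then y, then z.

Walk ring at distance 2 from (-1, 3, -2):
Start at center + D4*2 = (-3, 3, 0)
  hex 0: (-3, 3, 0)
  hex 1: (-2, 2, 0)
  hex 2: (-1, 1, 0)
  hex 3: (0, 1, -1)
  hex 4: (1, 1, -2)
  hex 5: (1, 2, -3)
  hex 6: (1, 3, -4)
  hex 7: (0, 4, -4)
  hex 8: (-1, 5, -4)
  hex 9: (-2, 5, -3)
  hex 10: (-3, 5, -2)
  hex 11: (-3, 4, -1)
Sorted: 12 hexes.

Answer: -3 3 0
-3 4 -1
-3 5 -2
-2 2 0
-2 5 -3
-1 1 0
-1 5 -4
0 1 -1
0 4 -4
1 1 -2
1 2 -3
1 3 -4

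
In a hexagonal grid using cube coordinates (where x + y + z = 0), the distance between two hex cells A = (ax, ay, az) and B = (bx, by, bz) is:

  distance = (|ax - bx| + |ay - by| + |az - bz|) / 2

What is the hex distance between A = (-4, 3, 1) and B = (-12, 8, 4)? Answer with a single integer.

Answer: 8

Derivation:
|ax - bx| = |-4 - (-12)| = 8
|ay - by| = |3 - 8| = 5
|az - bz| = |1 - 4| = 3
distance = (8 + 5 + 3) / 2 = 16 / 2 = 8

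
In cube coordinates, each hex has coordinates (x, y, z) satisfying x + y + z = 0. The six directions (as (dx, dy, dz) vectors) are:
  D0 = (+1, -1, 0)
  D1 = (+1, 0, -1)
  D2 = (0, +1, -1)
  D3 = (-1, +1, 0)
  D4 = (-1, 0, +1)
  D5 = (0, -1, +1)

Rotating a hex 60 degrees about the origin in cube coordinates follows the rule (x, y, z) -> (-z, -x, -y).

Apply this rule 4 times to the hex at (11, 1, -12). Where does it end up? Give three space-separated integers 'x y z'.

Answer: -12 11 1

Derivation:
Start: (11, 1, -12)
Step 1: (11, 1, -12) -> (-(-12), -(11), -(1)) = (12, -11, -1)
Step 2: (12, -11, -1) -> (-(-1), -(12), -(-11)) = (1, -12, 11)
Step 3: (1, -12, 11) -> (-(11), -(1), -(-12)) = (-11, -1, 12)
Step 4: (-11, -1, 12) -> (-(12), -(-11), -(-1)) = (-12, 11, 1)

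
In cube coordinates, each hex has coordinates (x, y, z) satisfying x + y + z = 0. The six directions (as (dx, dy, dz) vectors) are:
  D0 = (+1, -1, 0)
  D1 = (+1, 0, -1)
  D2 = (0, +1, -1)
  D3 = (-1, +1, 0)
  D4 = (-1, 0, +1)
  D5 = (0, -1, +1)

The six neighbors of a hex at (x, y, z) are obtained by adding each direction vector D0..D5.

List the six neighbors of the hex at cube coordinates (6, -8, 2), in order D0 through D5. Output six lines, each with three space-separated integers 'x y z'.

Center: (6, -8, 2). Add each direction:
  D0: (6, -8, 2) + (1, -1, 0) = (7, -9, 2)
  D1: (6, -8, 2) + (1, 0, -1) = (7, -8, 1)
  D2: (6, -8, 2) + (0, 1, -1) = (6, -7, 1)
  D3: (6, -8, 2) + (-1, 1, 0) = (5, -7, 2)
  D4: (6, -8, 2) + (-1, 0, 1) = (5, -8, 3)
  D5: (6, -8, 2) + (0, -1, 1) = (6, -9, 3)

Answer: 7 -9 2
7 -8 1
6 -7 1
5 -7 2
5 -8 3
6 -9 3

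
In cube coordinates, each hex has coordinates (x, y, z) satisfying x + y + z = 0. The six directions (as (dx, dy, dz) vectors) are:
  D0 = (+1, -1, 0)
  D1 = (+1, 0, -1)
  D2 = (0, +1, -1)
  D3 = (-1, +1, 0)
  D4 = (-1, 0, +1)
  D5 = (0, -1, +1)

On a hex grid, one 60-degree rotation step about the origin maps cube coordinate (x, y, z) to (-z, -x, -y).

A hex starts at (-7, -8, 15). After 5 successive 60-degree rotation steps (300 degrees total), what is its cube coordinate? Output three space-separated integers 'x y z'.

Answer: 8 -15 7

Derivation:
Start: (-7, -8, 15)
Step 1: (-7, -8, 15) -> (-(15), -(-7), -(-8)) = (-15, 7, 8)
Step 2: (-15, 7, 8) -> (-(8), -(-15), -(7)) = (-8, 15, -7)
Step 3: (-8, 15, -7) -> (-(-7), -(-8), -(15)) = (7, 8, -15)
Step 4: (7, 8, -15) -> (-(-15), -(7), -(8)) = (15, -7, -8)
Step 5: (15, -7, -8) -> (-(-8), -(15), -(-7)) = (8, -15, 7)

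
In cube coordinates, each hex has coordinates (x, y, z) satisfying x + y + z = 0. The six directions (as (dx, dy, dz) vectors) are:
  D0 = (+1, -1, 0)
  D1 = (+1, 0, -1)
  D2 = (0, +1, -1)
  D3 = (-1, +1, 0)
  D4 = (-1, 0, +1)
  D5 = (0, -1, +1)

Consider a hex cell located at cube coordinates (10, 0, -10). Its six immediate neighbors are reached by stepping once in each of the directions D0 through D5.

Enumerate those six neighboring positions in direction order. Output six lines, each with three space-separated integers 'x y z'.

Center: (10, 0, -10). Add each direction:
  D0: (10, 0, -10) + (1, -1, 0) = (11, -1, -10)
  D1: (10, 0, -10) + (1, 0, -1) = (11, 0, -11)
  D2: (10, 0, -10) + (0, 1, -1) = (10, 1, -11)
  D3: (10, 0, -10) + (-1, 1, 0) = (9, 1, -10)
  D4: (10, 0, -10) + (-1, 0, 1) = (9, 0, -9)
  D5: (10, 0, -10) + (0, -1, 1) = (10, -1, -9)

Answer: 11 -1 -10
11 0 -11
10 1 -11
9 1 -10
9 0 -9
10 -1 -9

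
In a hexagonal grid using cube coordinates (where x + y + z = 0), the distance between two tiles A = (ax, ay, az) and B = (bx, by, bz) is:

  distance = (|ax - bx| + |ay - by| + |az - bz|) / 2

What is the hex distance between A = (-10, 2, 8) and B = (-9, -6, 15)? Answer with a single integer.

|ax - bx| = |-10 - (-9)| = 1
|ay - by| = |2 - (-6)| = 8
|az - bz| = |8 - 15| = 7
distance = (1 + 8 + 7) / 2 = 16 / 2 = 8

Answer: 8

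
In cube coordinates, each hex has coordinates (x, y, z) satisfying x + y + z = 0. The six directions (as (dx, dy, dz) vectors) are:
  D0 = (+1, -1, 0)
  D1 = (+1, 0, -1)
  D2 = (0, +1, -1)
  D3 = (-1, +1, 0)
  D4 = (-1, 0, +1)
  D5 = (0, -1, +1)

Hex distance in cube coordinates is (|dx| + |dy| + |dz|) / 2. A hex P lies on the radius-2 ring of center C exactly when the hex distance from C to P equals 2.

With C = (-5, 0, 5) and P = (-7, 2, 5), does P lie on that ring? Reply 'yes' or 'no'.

|px - cx| = |-7 - (-5)| = 2
|py - cy| = |2 - 0| = 2
|pz - cz| = |5 - 5| = 0
distance = (2+2+0)/2 = 4/2 = 2
radius = 2; distance == radius -> yes

Answer: yes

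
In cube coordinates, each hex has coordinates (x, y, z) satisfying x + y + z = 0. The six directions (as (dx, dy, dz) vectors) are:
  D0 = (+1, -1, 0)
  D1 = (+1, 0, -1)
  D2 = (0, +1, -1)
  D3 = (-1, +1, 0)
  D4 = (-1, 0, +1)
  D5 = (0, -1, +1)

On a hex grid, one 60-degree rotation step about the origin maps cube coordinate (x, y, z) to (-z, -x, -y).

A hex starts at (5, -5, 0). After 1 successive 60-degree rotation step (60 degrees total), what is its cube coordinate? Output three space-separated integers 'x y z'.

Start: (5, -5, 0)
Step 1: (5, -5, 0) -> (-(0), -(5), -(-5)) = (0, -5, 5)

Answer: 0 -5 5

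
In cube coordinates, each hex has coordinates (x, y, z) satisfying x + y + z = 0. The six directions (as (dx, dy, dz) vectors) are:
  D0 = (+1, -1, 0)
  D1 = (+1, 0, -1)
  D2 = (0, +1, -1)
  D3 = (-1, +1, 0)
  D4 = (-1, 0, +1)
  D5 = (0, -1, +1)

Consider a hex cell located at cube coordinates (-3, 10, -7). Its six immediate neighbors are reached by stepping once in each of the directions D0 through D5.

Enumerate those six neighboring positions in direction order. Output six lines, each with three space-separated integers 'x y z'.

Center: (-3, 10, -7). Add each direction:
  D0: (-3, 10, -7) + (1, -1, 0) = (-2, 9, -7)
  D1: (-3, 10, -7) + (1, 0, -1) = (-2, 10, -8)
  D2: (-3, 10, -7) + (0, 1, -1) = (-3, 11, -8)
  D3: (-3, 10, -7) + (-1, 1, 0) = (-4, 11, -7)
  D4: (-3, 10, -7) + (-1, 0, 1) = (-4, 10, -6)
  D5: (-3, 10, -7) + (0, -1, 1) = (-3, 9, -6)

Answer: -2 9 -7
-2 10 -8
-3 11 -8
-4 11 -7
-4 10 -6
-3 9 -6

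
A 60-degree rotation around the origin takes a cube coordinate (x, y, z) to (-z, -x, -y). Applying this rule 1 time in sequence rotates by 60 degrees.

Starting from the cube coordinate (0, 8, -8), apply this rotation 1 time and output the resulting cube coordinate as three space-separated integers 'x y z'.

Answer: 8 0 -8

Derivation:
Start: (0, 8, -8)
Step 1: (0, 8, -8) -> (-(-8), -(0), -(8)) = (8, 0, -8)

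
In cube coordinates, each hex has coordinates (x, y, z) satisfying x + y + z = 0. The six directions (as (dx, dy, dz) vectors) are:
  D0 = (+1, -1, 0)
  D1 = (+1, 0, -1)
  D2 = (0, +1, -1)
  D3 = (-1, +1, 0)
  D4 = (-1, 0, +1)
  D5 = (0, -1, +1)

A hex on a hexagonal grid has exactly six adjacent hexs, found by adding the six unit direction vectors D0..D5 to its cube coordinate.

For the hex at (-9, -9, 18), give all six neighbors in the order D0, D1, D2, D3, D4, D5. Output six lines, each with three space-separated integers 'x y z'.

Answer: -8 -10 18
-8 -9 17
-9 -8 17
-10 -8 18
-10 -9 19
-9 -10 19

Derivation:
Center: (-9, -9, 18). Add each direction:
  D0: (-9, -9, 18) + (1, -1, 0) = (-8, -10, 18)
  D1: (-9, -9, 18) + (1, 0, -1) = (-8, -9, 17)
  D2: (-9, -9, 18) + (0, 1, -1) = (-9, -8, 17)
  D3: (-9, -9, 18) + (-1, 1, 0) = (-10, -8, 18)
  D4: (-9, -9, 18) + (-1, 0, 1) = (-10, -9, 19)
  D5: (-9, -9, 18) + (0, -1, 1) = (-9, -10, 19)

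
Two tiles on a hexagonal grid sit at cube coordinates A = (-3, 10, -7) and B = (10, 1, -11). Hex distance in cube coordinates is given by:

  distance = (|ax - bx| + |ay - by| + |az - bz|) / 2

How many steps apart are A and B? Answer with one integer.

Answer: 13

Derivation:
|ax - bx| = |-3 - 10| = 13
|ay - by| = |10 - 1| = 9
|az - bz| = |-7 - (-11)| = 4
distance = (13 + 9 + 4) / 2 = 26 / 2 = 13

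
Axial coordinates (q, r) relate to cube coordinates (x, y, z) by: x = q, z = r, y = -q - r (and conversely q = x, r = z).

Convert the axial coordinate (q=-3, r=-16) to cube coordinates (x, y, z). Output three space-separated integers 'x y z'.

x = q = -3
z = r = -16
y = -x - z = -(-3) - (-16) = 19

Answer: -3 19 -16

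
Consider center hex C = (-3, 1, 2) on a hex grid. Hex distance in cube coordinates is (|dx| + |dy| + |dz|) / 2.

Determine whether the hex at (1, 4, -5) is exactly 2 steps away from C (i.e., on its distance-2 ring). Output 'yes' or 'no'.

|px - cx| = |1 - (-3)| = 4
|py - cy| = |4 - 1| = 3
|pz - cz| = |-5 - 2| = 7
distance = (4+3+7)/2 = 14/2 = 7
radius = 2; distance != radius -> no

Answer: no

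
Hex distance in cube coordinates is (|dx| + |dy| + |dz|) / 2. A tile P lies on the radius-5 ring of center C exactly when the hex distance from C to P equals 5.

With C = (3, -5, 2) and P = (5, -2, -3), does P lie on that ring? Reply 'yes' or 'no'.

|px - cx| = |5 - 3| = 2
|py - cy| = |-2 - (-5)| = 3
|pz - cz| = |-3 - 2| = 5
distance = (2+3+5)/2 = 10/2 = 5
radius = 5; distance == radius -> yes

Answer: yes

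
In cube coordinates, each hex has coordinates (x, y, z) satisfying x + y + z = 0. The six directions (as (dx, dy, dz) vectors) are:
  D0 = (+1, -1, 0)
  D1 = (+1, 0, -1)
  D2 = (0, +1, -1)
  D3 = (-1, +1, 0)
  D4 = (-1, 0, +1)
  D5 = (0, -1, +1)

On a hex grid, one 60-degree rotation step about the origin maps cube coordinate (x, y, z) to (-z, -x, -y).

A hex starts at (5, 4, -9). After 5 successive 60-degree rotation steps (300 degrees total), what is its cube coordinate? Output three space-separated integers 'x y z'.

Answer: -4 9 -5

Derivation:
Start: (5, 4, -9)
Step 1: (5, 4, -9) -> (-(-9), -(5), -(4)) = (9, -5, -4)
Step 2: (9, -5, -4) -> (-(-4), -(9), -(-5)) = (4, -9, 5)
Step 3: (4, -9, 5) -> (-(5), -(4), -(-9)) = (-5, -4, 9)
Step 4: (-5, -4, 9) -> (-(9), -(-5), -(-4)) = (-9, 5, 4)
Step 5: (-9, 5, 4) -> (-(4), -(-9), -(5)) = (-4, 9, -5)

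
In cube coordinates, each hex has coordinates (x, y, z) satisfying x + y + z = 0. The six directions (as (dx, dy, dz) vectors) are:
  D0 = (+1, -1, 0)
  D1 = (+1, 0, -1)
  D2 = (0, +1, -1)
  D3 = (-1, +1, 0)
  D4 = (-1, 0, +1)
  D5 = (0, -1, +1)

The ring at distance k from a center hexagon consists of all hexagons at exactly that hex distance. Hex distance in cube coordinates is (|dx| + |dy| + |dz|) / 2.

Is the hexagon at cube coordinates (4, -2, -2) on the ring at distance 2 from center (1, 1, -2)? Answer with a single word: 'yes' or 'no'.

|px - cx| = |4 - 1| = 3
|py - cy| = |-2 - 1| = 3
|pz - cz| = |-2 - (-2)| = 0
distance = (3+3+0)/2 = 6/2 = 3
radius = 2; distance != radius -> no

Answer: no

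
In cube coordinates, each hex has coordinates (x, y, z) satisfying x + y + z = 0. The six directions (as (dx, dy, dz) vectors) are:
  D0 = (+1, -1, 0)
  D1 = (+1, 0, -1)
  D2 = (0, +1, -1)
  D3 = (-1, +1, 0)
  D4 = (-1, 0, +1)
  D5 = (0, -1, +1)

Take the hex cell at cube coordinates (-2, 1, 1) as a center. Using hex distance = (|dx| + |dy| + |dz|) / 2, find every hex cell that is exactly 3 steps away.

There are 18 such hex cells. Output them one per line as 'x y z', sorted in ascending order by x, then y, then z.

Answer: -5 1 4
-5 2 3
-5 3 2
-5 4 1
-4 0 4
-4 4 0
-3 -1 4
-3 4 -1
-2 -2 4
-2 4 -2
-1 -2 3
-1 3 -2
0 -2 2
0 2 -2
1 -2 1
1 -1 0
1 0 -1
1 1 -2

Derivation:
Walk ring at distance 3 from (-2, 1, 1):
Start at center + D4*3 = (-5, 1, 4)
  hex 0: (-5, 1, 4)
  hex 1: (-4, 0, 4)
  hex 2: (-3, -1, 4)
  hex 3: (-2, -2, 4)
  hex 4: (-1, -2, 3)
  hex 5: (0, -2, 2)
  hex 6: (1, -2, 1)
  hex 7: (1, -1, 0)
  hex 8: (1, 0, -1)
  hex 9: (1, 1, -2)
  hex 10: (0, 2, -2)
  hex 11: (-1, 3, -2)
  hex 12: (-2, 4, -2)
  hex 13: (-3, 4, -1)
  hex 14: (-4, 4, 0)
  hex 15: (-5, 4, 1)
  hex 16: (-5, 3, 2)
  hex 17: (-5, 2, 3)
Sorted: 18 hexes.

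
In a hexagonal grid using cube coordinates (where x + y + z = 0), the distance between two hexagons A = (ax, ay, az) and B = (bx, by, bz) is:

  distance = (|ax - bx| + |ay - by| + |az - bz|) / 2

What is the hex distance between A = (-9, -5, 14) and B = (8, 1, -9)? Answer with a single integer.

|ax - bx| = |-9 - 8| = 17
|ay - by| = |-5 - 1| = 6
|az - bz| = |14 - (-9)| = 23
distance = (17 + 6 + 23) / 2 = 46 / 2 = 23

Answer: 23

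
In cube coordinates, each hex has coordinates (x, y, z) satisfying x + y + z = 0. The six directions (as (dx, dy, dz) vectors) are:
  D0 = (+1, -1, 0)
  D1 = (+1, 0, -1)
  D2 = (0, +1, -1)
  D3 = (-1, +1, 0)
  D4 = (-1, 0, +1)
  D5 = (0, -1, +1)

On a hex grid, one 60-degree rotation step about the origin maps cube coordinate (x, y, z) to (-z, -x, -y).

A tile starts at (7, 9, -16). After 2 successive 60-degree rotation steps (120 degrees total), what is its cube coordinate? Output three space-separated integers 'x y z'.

Answer: 9 -16 7

Derivation:
Start: (7, 9, -16)
Step 1: (7, 9, -16) -> (-(-16), -(7), -(9)) = (16, -7, -9)
Step 2: (16, -7, -9) -> (-(-9), -(16), -(-7)) = (9, -16, 7)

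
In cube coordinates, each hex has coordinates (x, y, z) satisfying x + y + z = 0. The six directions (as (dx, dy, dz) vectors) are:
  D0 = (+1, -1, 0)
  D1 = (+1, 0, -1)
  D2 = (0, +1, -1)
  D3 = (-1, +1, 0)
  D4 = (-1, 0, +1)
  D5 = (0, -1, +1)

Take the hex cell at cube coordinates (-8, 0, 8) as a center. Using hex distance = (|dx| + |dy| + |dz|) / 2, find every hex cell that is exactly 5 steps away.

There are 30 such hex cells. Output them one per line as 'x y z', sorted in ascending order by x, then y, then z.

Answer: -13 0 13
-13 1 12
-13 2 11
-13 3 10
-13 4 9
-13 5 8
-12 -1 13
-12 5 7
-11 -2 13
-11 5 6
-10 -3 13
-10 5 5
-9 -4 13
-9 5 4
-8 -5 13
-8 5 3
-7 -5 12
-7 4 3
-6 -5 11
-6 3 3
-5 -5 10
-5 2 3
-4 -5 9
-4 1 3
-3 -5 8
-3 -4 7
-3 -3 6
-3 -2 5
-3 -1 4
-3 0 3

Derivation:
Walk ring at distance 5 from (-8, 0, 8):
Start at center + D4*5 = (-13, 0, 13)
  hex 0: (-13, 0, 13)
  hex 1: (-12, -1, 13)
  hex 2: (-11, -2, 13)
  hex 3: (-10, -3, 13)
  hex 4: (-9, -4, 13)
  hex 5: (-8, -5, 13)
  hex 6: (-7, -5, 12)
  hex 7: (-6, -5, 11)
  hex 8: (-5, -5, 10)
  hex 9: (-4, -5, 9)
  hex 10: (-3, -5, 8)
  hex 11: (-3, -4, 7)
  hex 12: (-3, -3, 6)
  hex 13: (-3, -2, 5)
  hex 14: (-3, -1, 4)
  hex 15: (-3, 0, 3)
  hex 16: (-4, 1, 3)
  hex 17: (-5, 2, 3)
  hex 18: (-6, 3, 3)
  hex 19: (-7, 4, 3)
  hex 20: (-8, 5, 3)
  hex 21: (-9, 5, 4)
  hex 22: (-10, 5, 5)
  hex 23: (-11, 5, 6)
  hex 24: (-12, 5, 7)
  hex 25: (-13, 5, 8)
  hex 26: (-13, 4, 9)
  hex 27: (-13, 3, 10)
  hex 28: (-13, 2, 11)
  hex 29: (-13, 1, 12)
Sorted: 30 hexes.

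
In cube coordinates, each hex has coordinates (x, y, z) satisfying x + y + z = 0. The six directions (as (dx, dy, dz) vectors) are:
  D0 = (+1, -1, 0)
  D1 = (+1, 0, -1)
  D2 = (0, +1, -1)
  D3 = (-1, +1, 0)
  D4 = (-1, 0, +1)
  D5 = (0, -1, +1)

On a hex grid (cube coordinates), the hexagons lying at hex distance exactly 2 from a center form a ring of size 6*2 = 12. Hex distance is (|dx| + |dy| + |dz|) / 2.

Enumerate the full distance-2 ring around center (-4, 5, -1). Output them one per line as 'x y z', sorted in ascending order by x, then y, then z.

Answer: -6 5 1
-6 6 0
-6 7 -1
-5 4 1
-5 7 -2
-4 3 1
-4 7 -3
-3 3 0
-3 6 -3
-2 3 -1
-2 4 -2
-2 5 -3

Derivation:
Walk ring at distance 2 from (-4, 5, -1):
Start at center + D4*2 = (-6, 5, 1)
  hex 0: (-6, 5, 1)
  hex 1: (-5, 4, 1)
  hex 2: (-4, 3, 1)
  hex 3: (-3, 3, 0)
  hex 4: (-2, 3, -1)
  hex 5: (-2, 4, -2)
  hex 6: (-2, 5, -3)
  hex 7: (-3, 6, -3)
  hex 8: (-4, 7, -3)
  hex 9: (-5, 7, -2)
  hex 10: (-6, 7, -1)
  hex 11: (-6, 6, 0)
Sorted: 12 hexes.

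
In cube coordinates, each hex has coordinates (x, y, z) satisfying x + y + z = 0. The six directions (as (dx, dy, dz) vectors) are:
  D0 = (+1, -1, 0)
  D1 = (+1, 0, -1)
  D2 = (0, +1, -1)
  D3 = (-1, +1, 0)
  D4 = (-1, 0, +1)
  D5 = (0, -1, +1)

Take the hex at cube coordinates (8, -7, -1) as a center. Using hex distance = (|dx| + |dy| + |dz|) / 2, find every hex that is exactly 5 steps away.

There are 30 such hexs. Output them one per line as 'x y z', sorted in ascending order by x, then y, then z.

Walk ring at distance 5 from (8, -7, -1):
Start at center + D4*5 = (3, -7, 4)
  hex 0: (3, -7, 4)
  hex 1: (4, -8, 4)
  hex 2: (5, -9, 4)
  hex 3: (6, -10, 4)
  hex 4: (7, -11, 4)
  hex 5: (8, -12, 4)
  hex 6: (9, -12, 3)
  hex 7: (10, -12, 2)
  hex 8: (11, -12, 1)
  hex 9: (12, -12, 0)
  hex 10: (13, -12, -1)
  hex 11: (13, -11, -2)
  hex 12: (13, -10, -3)
  hex 13: (13, -9, -4)
  hex 14: (13, -8, -5)
  hex 15: (13, -7, -6)
  hex 16: (12, -6, -6)
  hex 17: (11, -5, -6)
  hex 18: (10, -4, -6)
  hex 19: (9, -3, -6)
  hex 20: (8, -2, -6)
  hex 21: (7, -2, -5)
  hex 22: (6, -2, -4)
  hex 23: (5, -2, -3)
  hex 24: (4, -2, -2)
  hex 25: (3, -2, -1)
  hex 26: (3, -3, 0)
  hex 27: (3, -4, 1)
  hex 28: (3, -5, 2)
  hex 29: (3, -6, 3)
Sorted: 30 hexes.

Answer: 3 -7 4
3 -6 3
3 -5 2
3 -4 1
3 -3 0
3 -2 -1
4 -8 4
4 -2 -2
5 -9 4
5 -2 -3
6 -10 4
6 -2 -4
7 -11 4
7 -2 -5
8 -12 4
8 -2 -6
9 -12 3
9 -3 -6
10 -12 2
10 -4 -6
11 -12 1
11 -5 -6
12 -12 0
12 -6 -6
13 -12 -1
13 -11 -2
13 -10 -3
13 -9 -4
13 -8 -5
13 -7 -6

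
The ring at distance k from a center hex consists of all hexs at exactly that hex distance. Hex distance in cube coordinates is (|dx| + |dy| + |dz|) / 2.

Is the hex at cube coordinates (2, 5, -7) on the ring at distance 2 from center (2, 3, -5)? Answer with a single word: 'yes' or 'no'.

Answer: yes

Derivation:
|px - cx| = |2 - 2| = 0
|py - cy| = |5 - 3| = 2
|pz - cz| = |-7 - (-5)| = 2
distance = (0+2+2)/2 = 4/2 = 2
radius = 2; distance == radius -> yes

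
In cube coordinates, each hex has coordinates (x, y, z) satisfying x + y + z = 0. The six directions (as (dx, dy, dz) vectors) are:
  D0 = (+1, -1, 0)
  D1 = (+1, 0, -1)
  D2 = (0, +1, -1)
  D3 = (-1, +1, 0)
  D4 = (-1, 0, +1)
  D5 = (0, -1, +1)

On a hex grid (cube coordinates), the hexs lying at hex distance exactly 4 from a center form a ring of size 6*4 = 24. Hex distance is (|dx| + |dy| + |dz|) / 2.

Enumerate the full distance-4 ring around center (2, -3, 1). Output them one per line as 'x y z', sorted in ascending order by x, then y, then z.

Walk ring at distance 4 from (2, -3, 1):
Start at center + D4*4 = (-2, -3, 5)
  hex 0: (-2, -3, 5)
  hex 1: (-1, -4, 5)
  hex 2: (0, -5, 5)
  hex 3: (1, -6, 5)
  hex 4: (2, -7, 5)
  hex 5: (3, -7, 4)
  hex 6: (4, -7, 3)
  hex 7: (5, -7, 2)
  hex 8: (6, -7, 1)
  hex 9: (6, -6, 0)
  hex 10: (6, -5, -1)
  hex 11: (6, -4, -2)
  hex 12: (6, -3, -3)
  hex 13: (5, -2, -3)
  hex 14: (4, -1, -3)
  hex 15: (3, 0, -3)
  hex 16: (2, 1, -3)
  hex 17: (1, 1, -2)
  hex 18: (0, 1, -1)
  hex 19: (-1, 1, 0)
  hex 20: (-2, 1, 1)
  hex 21: (-2, 0, 2)
  hex 22: (-2, -1, 3)
  hex 23: (-2, -2, 4)
Sorted: 24 hexes.

Answer: -2 -3 5
-2 -2 4
-2 -1 3
-2 0 2
-2 1 1
-1 -4 5
-1 1 0
0 -5 5
0 1 -1
1 -6 5
1 1 -2
2 -7 5
2 1 -3
3 -7 4
3 0 -3
4 -7 3
4 -1 -3
5 -7 2
5 -2 -3
6 -7 1
6 -6 0
6 -5 -1
6 -4 -2
6 -3 -3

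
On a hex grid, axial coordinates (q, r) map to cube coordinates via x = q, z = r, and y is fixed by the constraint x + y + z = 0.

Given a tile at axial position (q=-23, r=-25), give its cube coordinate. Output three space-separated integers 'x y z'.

x = q = -23
z = r = -25
y = -x - z = -(-23) - (-25) = 48

Answer: -23 48 -25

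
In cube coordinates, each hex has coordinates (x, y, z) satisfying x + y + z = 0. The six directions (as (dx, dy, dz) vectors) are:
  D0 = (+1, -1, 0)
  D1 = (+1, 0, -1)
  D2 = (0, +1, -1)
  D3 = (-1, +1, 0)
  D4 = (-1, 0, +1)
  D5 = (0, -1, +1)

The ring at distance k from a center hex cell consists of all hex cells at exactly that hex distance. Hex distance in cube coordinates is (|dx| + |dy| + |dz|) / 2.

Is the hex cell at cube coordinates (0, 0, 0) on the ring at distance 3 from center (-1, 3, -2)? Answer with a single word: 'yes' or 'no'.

|px - cx| = |0 - (-1)| = 1
|py - cy| = |0 - 3| = 3
|pz - cz| = |0 - (-2)| = 2
distance = (1+3+2)/2 = 6/2 = 3
radius = 3; distance == radius -> yes

Answer: yes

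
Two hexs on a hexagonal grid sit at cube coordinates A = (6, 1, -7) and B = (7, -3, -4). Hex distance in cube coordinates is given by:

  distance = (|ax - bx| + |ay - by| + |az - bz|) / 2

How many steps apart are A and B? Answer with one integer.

|ax - bx| = |6 - 7| = 1
|ay - by| = |1 - (-3)| = 4
|az - bz| = |-7 - (-4)| = 3
distance = (1 + 4 + 3) / 2 = 8 / 2 = 4

Answer: 4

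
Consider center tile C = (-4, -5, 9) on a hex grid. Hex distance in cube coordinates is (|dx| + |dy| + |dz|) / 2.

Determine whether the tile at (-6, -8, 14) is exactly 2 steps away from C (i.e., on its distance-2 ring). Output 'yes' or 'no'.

Answer: no

Derivation:
|px - cx| = |-6 - (-4)| = 2
|py - cy| = |-8 - (-5)| = 3
|pz - cz| = |14 - 9| = 5
distance = (2+3+5)/2 = 10/2 = 5
radius = 2; distance != radius -> no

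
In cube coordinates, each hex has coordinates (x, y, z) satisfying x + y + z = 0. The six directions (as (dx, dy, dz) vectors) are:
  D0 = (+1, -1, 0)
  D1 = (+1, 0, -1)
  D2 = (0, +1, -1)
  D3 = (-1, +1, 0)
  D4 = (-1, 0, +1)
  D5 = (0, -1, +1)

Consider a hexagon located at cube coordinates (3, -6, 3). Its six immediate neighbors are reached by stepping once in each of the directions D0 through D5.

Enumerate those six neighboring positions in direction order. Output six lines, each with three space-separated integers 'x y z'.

Answer: 4 -7 3
4 -6 2
3 -5 2
2 -5 3
2 -6 4
3 -7 4

Derivation:
Center: (3, -6, 3). Add each direction:
  D0: (3, -6, 3) + (1, -1, 0) = (4, -7, 3)
  D1: (3, -6, 3) + (1, 0, -1) = (4, -6, 2)
  D2: (3, -6, 3) + (0, 1, -1) = (3, -5, 2)
  D3: (3, -6, 3) + (-1, 1, 0) = (2, -5, 3)
  D4: (3, -6, 3) + (-1, 0, 1) = (2, -6, 4)
  D5: (3, -6, 3) + (0, -1, 1) = (3, -7, 4)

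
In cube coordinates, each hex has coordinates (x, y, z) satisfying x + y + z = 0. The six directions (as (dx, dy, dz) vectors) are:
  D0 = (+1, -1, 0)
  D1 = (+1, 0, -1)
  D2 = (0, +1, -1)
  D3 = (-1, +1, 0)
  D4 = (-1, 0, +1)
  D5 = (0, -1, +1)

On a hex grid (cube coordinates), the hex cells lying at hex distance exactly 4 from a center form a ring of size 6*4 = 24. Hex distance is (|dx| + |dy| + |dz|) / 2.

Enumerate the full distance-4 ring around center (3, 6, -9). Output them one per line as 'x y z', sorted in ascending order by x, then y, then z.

Answer: -1 6 -5
-1 7 -6
-1 8 -7
-1 9 -8
-1 10 -9
0 5 -5
0 10 -10
1 4 -5
1 10 -11
2 3 -5
2 10 -12
3 2 -5
3 10 -13
4 2 -6
4 9 -13
5 2 -7
5 8 -13
6 2 -8
6 7 -13
7 2 -9
7 3 -10
7 4 -11
7 5 -12
7 6 -13

Derivation:
Walk ring at distance 4 from (3, 6, -9):
Start at center + D4*4 = (-1, 6, -5)
  hex 0: (-1, 6, -5)
  hex 1: (0, 5, -5)
  hex 2: (1, 4, -5)
  hex 3: (2, 3, -5)
  hex 4: (3, 2, -5)
  hex 5: (4, 2, -6)
  hex 6: (5, 2, -7)
  hex 7: (6, 2, -8)
  hex 8: (7, 2, -9)
  hex 9: (7, 3, -10)
  hex 10: (7, 4, -11)
  hex 11: (7, 5, -12)
  hex 12: (7, 6, -13)
  hex 13: (6, 7, -13)
  hex 14: (5, 8, -13)
  hex 15: (4, 9, -13)
  hex 16: (3, 10, -13)
  hex 17: (2, 10, -12)
  hex 18: (1, 10, -11)
  hex 19: (0, 10, -10)
  hex 20: (-1, 10, -9)
  hex 21: (-1, 9, -8)
  hex 22: (-1, 8, -7)
  hex 23: (-1, 7, -6)
Sorted: 24 hexes.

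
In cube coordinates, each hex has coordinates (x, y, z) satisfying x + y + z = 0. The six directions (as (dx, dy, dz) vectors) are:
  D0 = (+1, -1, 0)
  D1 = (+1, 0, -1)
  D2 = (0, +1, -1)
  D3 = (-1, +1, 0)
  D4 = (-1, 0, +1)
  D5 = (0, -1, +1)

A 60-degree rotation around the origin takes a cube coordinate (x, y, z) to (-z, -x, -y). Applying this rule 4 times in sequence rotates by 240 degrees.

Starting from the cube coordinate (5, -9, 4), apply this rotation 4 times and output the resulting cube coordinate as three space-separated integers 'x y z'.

Start: (5, -9, 4)
Step 1: (5, -9, 4) -> (-(4), -(5), -(-9)) = (-4, -5, 9)
Step 2: (-4, -5, 9) -> (-(9), -(-4), -(-5)) = (-9, 4, 5)
Step 3: (-9, 4, 5) -> (-(5), -(-9), -(4)) = (-5, 9, -4)
Step 4: (-5, 9, -4) -> (-(-4), -(-5), -(9)) = (4, 5, -9)

Answer: 4 5 -9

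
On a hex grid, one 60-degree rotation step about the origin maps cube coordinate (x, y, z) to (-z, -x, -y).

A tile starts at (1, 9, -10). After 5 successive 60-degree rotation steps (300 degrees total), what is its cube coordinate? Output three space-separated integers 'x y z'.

Start: (1, 9, -10)
Step 1: (1, 9, -10) -> (-(-10), -(1), -(9)) = (10, -1, -9)
Step 2: (10, -1, -9) -> (-(-9), -(10), -(-1)) = (9, -10, 1)
Step 3: (9, -10, 1) -> (-(1), -(9), -(-10)) = (-1, -9, 10)
Step 4: (-1, -9, 10) -> (-(10), -(-1), -(-9)) = (-10, 1, 9)
Step 5: (-10, 1, 9) -> (-(9), -(-10), -(1)) = (-9, 10, -1)

Answer: -9 10 -1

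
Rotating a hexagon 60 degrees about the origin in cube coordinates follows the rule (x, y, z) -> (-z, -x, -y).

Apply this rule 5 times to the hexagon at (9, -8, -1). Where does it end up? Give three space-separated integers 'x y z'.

Start: (9, -8, -1)
Step 1: (9, -8, -1) -> (-(-1), -(9), -(-8)) = (1, -9, 8)
Step 2: (1, -9, 8) -> (-(8), -(1), -(-9)) = (-8, -1, 9)
Step 3: (-8, -1, 9) -> (-(9), -(-8), -(-1)) = (-9, 8, 1)
Step 4: (-9, 8, 1) -> (-(1), -(-9), -(8)) = (-1, 9, -8)
Step 5: (-1, 9, -8) -> (-(-8), -(-1), -(9)) = (8, 1, -9)

Answer: 8 1 -9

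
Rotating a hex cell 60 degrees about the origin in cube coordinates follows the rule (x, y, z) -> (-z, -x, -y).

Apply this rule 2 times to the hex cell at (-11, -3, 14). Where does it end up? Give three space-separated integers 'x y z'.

Answer: -3 14 -11

Derivation:
Start: (-11, -3, 14)
Step 1: (-11, -3, 14) -> (-(14), -(-11), -(-3)) = (-14, 11, 3)
Step 2: (-14, 11, 3) -> (-(3), -(-14), -(11)) = (-3, 14, -11)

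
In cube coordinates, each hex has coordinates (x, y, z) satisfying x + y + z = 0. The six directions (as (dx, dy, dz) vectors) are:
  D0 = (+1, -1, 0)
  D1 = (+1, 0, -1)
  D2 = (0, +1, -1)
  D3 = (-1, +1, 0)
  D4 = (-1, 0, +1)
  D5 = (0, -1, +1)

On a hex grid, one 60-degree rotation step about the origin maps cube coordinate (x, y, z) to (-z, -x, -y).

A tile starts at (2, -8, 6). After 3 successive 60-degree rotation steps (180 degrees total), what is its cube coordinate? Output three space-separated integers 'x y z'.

Answer: -2 8 -6

Derivation:
Start: (2, -8, 6)
Step 1: (2, -8, 6) -> (-(6), -(2), -(-8)) = (-6, -2, 8)
Step 2: (-6, -2, 8) -> (-(8), -(-6), -(-2)) = (-8, 6, 2)
Step 3: (-8, 6, 2) -> (-(2), -(-8), -(6)) = (-2, 8, -6)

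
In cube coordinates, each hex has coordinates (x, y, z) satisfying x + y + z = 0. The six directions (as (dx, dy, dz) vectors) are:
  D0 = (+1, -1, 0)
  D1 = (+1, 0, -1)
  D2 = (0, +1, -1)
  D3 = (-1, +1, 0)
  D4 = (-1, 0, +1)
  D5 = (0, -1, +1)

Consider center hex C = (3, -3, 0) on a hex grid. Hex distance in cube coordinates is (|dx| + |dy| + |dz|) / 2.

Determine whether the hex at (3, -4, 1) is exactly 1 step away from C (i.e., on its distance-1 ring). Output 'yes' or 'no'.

Answer: yes

Derivation:
|px - cx| = |3 - 3| = 0
|py - cy| = |-4 - (-3)| = 1
|pz - cz| = |1 - 0| = 1
distance = (0+1+1)/2 = 2/2 = 1
radius = 1; distance == radius -> yes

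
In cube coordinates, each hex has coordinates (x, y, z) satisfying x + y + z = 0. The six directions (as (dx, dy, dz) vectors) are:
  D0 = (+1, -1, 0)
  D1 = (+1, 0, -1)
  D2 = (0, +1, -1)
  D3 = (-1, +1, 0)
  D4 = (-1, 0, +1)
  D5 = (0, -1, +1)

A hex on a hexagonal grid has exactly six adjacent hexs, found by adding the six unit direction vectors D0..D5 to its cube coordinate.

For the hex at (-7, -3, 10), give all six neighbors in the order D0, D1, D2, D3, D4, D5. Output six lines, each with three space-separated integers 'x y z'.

Center: (-7, -3, 10). Add each direction:
  D0: (-7, -3, 10) + (1, -1, 0) = (-6, -4, 10)
  D1: (-7, -3, 10) + (1, 0, -1) = (-6, -3, 9)
  D2: (-7, -3, 10) + (0, 1, -1) = (-7, -2, 9)
  D3: (-7, -3, 10) + (-1, 1, 0) = (-8, -2, 10)
  D4: (-7, -3, 10) + (-1, 0, 1) = (-8, -3, 11)
  D5: (-7, -3, 10) + (0, -1, 1) = (-7, -4, 11)

Answer: -6 -4 10
-6 -3 9
-7 -2 9
-8 -2 10
-8 -3 11
-7 -4 11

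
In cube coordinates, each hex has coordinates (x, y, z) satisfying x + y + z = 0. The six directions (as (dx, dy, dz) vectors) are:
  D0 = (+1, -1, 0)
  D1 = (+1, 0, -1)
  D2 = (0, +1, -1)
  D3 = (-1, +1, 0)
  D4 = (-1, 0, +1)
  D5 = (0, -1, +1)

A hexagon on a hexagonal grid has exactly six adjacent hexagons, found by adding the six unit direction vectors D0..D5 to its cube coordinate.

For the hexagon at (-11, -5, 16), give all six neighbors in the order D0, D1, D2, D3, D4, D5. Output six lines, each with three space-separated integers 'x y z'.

Answer: -10 -6 16
-10 -5 15
-11 -4 15
-12 -4 16
-12 -5 17
-11 -6 17

Derivation:
Center: (-11, -5, 16). Add each direction:
  D0: (-11, -5, 16) + (1, -1, 0) = (-10, -6, 16)
  D1: (-11, -5, 16) + (1, 0, -1) = (-10, -5, 15)
  D2: (-11, -5, 16) + (0, 1, -1) = (-11, -4, 15)
  D3: (-11, -5, 16) + (-1, 1, 0) = (-12, -4, 16)
  D4: (-11, -5, 16) + (-1, 0, 1) = (-12, -5, 17)
  D5: (-11, -5, 16) + (0, -1, 1) = (-11, -6, 17)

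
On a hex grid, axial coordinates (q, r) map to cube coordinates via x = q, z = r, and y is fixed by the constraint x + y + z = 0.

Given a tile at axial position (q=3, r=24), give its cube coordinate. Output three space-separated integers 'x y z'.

x = q = 3
z = r = 24
y = -x - z = -(3) - (24) = -27

Answer: 3 -27 24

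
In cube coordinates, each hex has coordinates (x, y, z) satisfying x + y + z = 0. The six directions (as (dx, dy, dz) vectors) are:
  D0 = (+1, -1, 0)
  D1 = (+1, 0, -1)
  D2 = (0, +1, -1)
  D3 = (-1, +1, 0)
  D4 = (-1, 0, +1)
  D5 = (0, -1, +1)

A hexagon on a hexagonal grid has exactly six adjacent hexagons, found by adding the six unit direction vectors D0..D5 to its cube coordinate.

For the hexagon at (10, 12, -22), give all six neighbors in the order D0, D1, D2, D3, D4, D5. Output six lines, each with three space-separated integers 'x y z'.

Answer: 11 11 -22
11 12 -23
10 13 -23
9 13 -22
9 12 -21
10 11 -21

Derivation:
Center: (10, 12, -22). Add each direction:
  D0: (10, 12, -22) + (1, -1, 0) = (11, 11, -22)
  D1: (10, 12, -22) + (1, 0, -1) = (11, 12, -23)
  D2: (10, 12, -22) + (0, 1, -1) = (10, 13, -23)
  D3: (10, 12, -22) + (-1, 1, 0) = (9, 13, -22)
  D4: (10, 12, -22) + (-1, 0, 1) = (9, 12, -21)
  D5: (10, 12, -22) + (0, -1, 1) = (10, 11, -21)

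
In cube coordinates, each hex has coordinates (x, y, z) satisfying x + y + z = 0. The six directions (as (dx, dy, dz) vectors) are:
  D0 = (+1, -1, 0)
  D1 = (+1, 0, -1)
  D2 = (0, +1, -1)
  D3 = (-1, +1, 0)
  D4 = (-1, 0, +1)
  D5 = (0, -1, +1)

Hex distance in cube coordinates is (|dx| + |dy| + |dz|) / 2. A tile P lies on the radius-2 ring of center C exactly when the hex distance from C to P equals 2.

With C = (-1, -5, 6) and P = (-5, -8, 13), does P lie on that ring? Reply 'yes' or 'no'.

Answer: no

Derivation:
|px - cx| = |-5 - (-1)| = 4
|py - cy| = |-8 - (-5)| = 3
|pz - cz| = |13 - 6| = 7
distance = (4+3+7)/2 = 14/2 = 7
radius = 2; distance != radius -> no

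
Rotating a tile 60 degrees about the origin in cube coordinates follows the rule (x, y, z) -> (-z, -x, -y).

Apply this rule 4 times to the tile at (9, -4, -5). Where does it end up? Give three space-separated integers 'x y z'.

Answer: -5 9 -4

Derivation:
Start: (9, -4, -5)
Step 1: (9, -4, -5) -> (-(-5), -(9), -(-4)) = (5, -9, 4)
Step 2: (5, -9, 4) -> (-(4), -(5), -(-9)) = (-4, -5, 9)
Step 3: (-4, -5, 9) -> (-(9), -(-4), -(-5)) = (-9, 4, 5)
Step 4: (-9, 4, 5) -> (-(5), -(-9), -(4)) = (-5, 9, -4)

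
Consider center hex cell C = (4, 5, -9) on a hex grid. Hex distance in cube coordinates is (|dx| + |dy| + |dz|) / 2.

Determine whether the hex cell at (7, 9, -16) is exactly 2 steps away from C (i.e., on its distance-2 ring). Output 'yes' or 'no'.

Answer: no

Derivation:
|px - cx| = |7 - 4| = 3
|py - cy| = |9 - 5| = 4
|pz - cz| = |-16 - (-9)| = 7
distance = (3+4+7)/2 = 14/2 = 7
radius = 2; distance != radius -> no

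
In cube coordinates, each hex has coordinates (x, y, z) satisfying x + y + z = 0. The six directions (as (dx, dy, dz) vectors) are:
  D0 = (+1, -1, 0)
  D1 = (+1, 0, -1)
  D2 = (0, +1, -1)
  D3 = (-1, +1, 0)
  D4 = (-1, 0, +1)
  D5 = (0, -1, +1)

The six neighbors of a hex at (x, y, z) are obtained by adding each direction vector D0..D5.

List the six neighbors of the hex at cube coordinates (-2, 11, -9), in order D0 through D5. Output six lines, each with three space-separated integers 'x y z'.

Center: (-2, 11, -9). Add each direction:
  D0: (-2, 11, -9) + (1, -1, 0) = (-1, 10, -9)
  D1: (-2, 11, -9) + (1, 0, -1) = (-1, 11, -10)
  D2: (-2, 11, -9) + (0, 1, -1) = (-2, 12, -10)
  D3: (-2, 11, -9) + (-1, 1, 0) = (-3, 12, -9)
  D4: (-2, 11, -9) + (-1, 0, 1) = (-3, 11, -8)
  D5: (-2, 11, -9) + (0, -1, 1) = (-2, 10, -8)

Answer: -1 10 -9
-1 11 -10
-2 12 -10
-3 12 -9
-3 11 -8
-2 10 -8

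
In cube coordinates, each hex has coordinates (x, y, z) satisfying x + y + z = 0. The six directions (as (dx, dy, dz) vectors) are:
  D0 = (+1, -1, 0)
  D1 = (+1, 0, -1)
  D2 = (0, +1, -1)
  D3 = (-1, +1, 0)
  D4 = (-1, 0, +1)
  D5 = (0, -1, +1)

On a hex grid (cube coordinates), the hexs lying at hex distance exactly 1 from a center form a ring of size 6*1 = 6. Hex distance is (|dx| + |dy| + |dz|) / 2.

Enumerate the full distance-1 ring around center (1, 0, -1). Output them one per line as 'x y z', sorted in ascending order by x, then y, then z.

Walk ring at distance 1 from (1, 0, -1):
Start at center + D4*1 = (0, 0, 0)
  hex 0: (0, 0, 0)
  hex 1: (1, -1, 0)
  hex 2: (2, -1, -1)
  hex 3: (2, 0, -2)
  hex 4: (1, 1, -2)
  hex 5: (0, 1, -1)
Sorted: 6 hexes.

Answer: 0 0 0
0 1 -1
1 -1 0
1 1 -2
2 -1 -1
2 0 -2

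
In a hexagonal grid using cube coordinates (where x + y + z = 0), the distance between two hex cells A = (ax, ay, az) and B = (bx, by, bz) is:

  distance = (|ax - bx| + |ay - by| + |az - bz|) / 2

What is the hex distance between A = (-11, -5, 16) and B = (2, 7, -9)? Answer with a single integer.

|ax - bx| = |-11 - 2| = 13
|ay - by| = |-5 - 7| = 12
|az - bz| = |16 - (-9)| = 25
distance = (13 + 12 + 25) / 2 = 50 / 2 = 25

Answer: 25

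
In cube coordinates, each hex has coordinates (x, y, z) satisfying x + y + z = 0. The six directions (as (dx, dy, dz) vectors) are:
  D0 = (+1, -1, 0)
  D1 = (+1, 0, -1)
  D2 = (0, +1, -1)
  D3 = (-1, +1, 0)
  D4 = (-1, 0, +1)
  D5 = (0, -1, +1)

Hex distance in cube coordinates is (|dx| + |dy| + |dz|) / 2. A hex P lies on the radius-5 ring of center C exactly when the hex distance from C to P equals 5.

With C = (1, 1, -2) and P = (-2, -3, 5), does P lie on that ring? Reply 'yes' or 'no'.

Answer: no

Derivation:
|px - cx| = |-2 - 1| = 3
|py - cy| = |-3 - 1| = 4
|pz - cz| = |5 - (-2)| = 7
distance = (3+4+7)/2 = 14/2 = 7
radius = 5; distance != radius -> no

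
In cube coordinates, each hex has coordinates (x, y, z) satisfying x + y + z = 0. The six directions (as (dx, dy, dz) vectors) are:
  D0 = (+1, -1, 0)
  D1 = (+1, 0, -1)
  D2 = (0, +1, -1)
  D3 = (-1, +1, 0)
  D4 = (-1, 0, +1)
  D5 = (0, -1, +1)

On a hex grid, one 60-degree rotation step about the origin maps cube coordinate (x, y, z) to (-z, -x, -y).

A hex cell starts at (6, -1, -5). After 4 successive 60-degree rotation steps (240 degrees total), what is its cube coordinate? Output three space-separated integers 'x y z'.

Start: (6, -1, -5)
Step 1: (6, -1, -5) -> (-(-5), -(6), -(-1)) = (5, -6, 1)
Step 2: (5, -6, 1) -> (-(1), -(5), -(-6)) = (-1, -5, 6)
Step 3: (-1, -5, 6) -> (-(6), -(-1), -(-5)) = (-6, 1, 5)
Step 4: (-6, 1, 5) -> (-(5), -(-6), -(1)) = (-5, 6, -1)

Answer: -5 6 -1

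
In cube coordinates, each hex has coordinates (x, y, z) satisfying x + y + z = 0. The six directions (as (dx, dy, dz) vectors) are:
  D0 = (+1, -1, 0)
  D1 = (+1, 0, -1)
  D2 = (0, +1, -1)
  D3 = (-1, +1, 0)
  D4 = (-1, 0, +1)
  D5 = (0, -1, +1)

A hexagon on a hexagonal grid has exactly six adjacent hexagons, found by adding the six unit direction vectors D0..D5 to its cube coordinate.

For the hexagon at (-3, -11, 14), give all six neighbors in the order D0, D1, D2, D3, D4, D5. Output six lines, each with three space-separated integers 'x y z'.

Center: (-3, -11, 14). Add each direction:
  D0: (-3, -11, 14) + (1, -1, 0) = (-2, -12, 14)
  D1: (-3, -11, 14) + (1, 0, -1) = (-2, -11, 13)
  D2: (-3, -11, 14) + (0, 1, -1) = (-3, -10, 13)
  D3: (-3, -11, 14) + (-1, 1, 0) = (-4, -10, 14)
  D4: (-3, -11, 14) + (-1, 0, 1) = (-4, -11, 15)
  D5: (-3, -11, 14) + (0, -1, 1) = (-3, -12, 15)

Answer: -2 -12 14
-2 -11 13
-3 -10 13
-4 -10 14
-4 -11 15
-3 -12 15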